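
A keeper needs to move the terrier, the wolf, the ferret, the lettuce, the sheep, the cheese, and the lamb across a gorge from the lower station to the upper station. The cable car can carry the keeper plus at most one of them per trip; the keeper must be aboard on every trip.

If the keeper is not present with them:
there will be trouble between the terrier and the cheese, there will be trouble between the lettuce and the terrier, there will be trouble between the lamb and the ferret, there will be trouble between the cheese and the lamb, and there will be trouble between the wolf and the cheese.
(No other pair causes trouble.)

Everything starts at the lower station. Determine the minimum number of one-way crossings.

Whatever the first load, the items left behind include a forbidden pair without the keeper. No opening move is safe, so no plan exists.

impossible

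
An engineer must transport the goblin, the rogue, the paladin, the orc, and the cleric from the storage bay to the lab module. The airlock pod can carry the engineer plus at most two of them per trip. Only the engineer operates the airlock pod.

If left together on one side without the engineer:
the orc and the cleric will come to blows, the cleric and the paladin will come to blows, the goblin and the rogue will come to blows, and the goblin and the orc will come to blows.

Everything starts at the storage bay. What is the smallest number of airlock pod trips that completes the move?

7

Counting alone: the engineer can take at most 2 across per trip to the lab module, so moving all 5 needs at least 3 loaded trips out, with a return between consecutive ones — at least 5 crossings.
The safety rule pushes this higher. Following every safe sequence of crossings, the most of the 5 that can be at the lab module as the airlock pod arrives there on crossing 5 is 4 — never all 5.
So no plan with fewer than 7 crossings exists, and this one achieves 7:
1. Engineer goes to the lab module with the cleric and the goblin.  [the storage bay: the orc, the paladin, the rogue | the lab module: the cleric, the goblin]
2. Engineer goes back to the storage bay alone.  [the storage bay: the orc, the paladin, the rogue | the lab module: the cleric, the goblin]
3. Engineer goes to the lab module with the rogue.  [the storage bay: the orc, the paladin | the lab module: the cleric, the goblin, the rogue]
4. Engineer goes back to the storage bay with the goblin.  [the storage bay: the goblin, the orc, the paladin | the lab module: the cleric, the rogue]
5. Engineer goes to the lab module with the orc and the paladin.  [the storage bay: the goblin | the lab module: the cleric, the orc, the paladin, the rogue]
6. Engineer goes back to the storage bay with the cleric.  [the storage bay: the cleric, the goblin | the lab module: the orc, the paladin, the rogue]
7. Engineer goes to the lab module with the cleric and the goblin.  [the storage bay: — | the lab module: the cleric, the goblin, the orc, the paladin, the rogue]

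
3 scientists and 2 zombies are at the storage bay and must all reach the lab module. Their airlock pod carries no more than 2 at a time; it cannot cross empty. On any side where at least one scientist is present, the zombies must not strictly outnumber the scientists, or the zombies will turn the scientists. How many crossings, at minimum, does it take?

7

Counting alone: each trip to the lab module takes at most 2 across and each return brings at least 1 back, so after t trips out (and t−1 returns) at most 2t − (t−1) of the 5 are across; that first reaches 5 at t = 4, so at least 7 crossings are needed.
The plan below uses exactly 7 crossings, so it is optimal:
1. 2 zombies → the lab module.  (the storage bay: 3S 0Z; the lab module: 0S 2Z)
2. 1 zombie ← the storage bay.  (the storage bay: 3S 1Z; the lab module: 0S 1Z)
3. 2 scientists → the lab module.  (the storage bay: 1S 1Z; the lab module: 2S 1Z)
4. 1 scientist ← the storage bay.  (the storage bay: 2S 1Z; the lab module: 1S 1Z)
5. 1 scientist and 1 zombie → the lab module.  (the storage bay: 1S 0Z; the lab module: 2S 2Z)
6. 1 zombie ← the storage bay.  (the storage bay: 1S 1Z; the lab module: 2S 1Z)
7. 1 scientist and 1 zombie → the lab module.  (the storage bay: 0S 0Z; the lab module: 3S 2Z)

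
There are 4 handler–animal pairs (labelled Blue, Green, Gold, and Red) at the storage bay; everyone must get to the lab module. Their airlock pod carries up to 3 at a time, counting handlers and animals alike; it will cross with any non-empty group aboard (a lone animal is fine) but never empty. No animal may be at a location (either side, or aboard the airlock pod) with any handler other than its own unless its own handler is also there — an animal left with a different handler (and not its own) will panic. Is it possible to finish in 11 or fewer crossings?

Yes — this plan uses 9 crossings (≤ 11):
1. animal Blue and handler Blue cross → the lab module.
2. handler Blue crosses ← the storage bay.
3. animal Green, handler Blue, and handler Green cross → the lab module.
4. animal Blue and handler Blue cross ← the storage bay.
5. handler Blue, handler Gold, and handler Red cross → the lab module.
6. animal Green crosses ← the storage bay.
7. animal Blue and animal Green cross → the lab module.
8. animal Blue crosses ← the storage bay.
9. animal Blue, animal Gold, and animal Red cross → the lab module.

Yes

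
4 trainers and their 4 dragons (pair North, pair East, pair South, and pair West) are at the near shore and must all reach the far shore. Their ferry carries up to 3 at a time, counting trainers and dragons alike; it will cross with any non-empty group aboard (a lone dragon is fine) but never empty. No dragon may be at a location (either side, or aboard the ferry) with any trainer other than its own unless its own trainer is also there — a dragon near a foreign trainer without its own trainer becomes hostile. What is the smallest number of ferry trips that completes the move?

Counting alone: each trip to the far shore takes at most 3 across and each return brings at least 1 back, so after t trips out (and t−1 returns) at most 3t − (t−1) of the 8 are across; that first reaches 8 at t = 4, so at least 7 crossings are needed.
The safety rule pushes this higher. Following every safe sequence of crossings, the most of the 8 that can be at the far shore as the ferry arrives there on crossing 7 is 7 — never all 8.
So no plan with fewer than 9 crossings exists, and this one achieves 9:
1. dragon North and trainer North cross → the far shore.
2. trainer North crosses ← the near shore.
3. dragon East, trainer East, and trainer North cross → the far shore.
4. dragon North and trainer North cross ← the near shore.
5. trainer North, trainer South, and trainer West cross → the far shore.
6. dragon East crosses ← the near shore.
7. dragon East and dragon North cross → the far shore.
8. dragon North crosses ← the near shore.
9. dragon North, dragon South, and dragon West cross → the far shore.

9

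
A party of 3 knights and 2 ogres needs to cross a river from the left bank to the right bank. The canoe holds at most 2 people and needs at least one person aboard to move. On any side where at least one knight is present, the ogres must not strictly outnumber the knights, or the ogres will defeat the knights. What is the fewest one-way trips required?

Counting alone: each trip to the right bank takes at most 2 across and each return brings at least 1 back, so after t trips out (and t−1 returns) at most 2t − (t−1) of the 5 are across; that first reaches 5 at t = 4, so at least 7 crossings are needed.
The plan below uses exactly 7 crossings, so it is optimal:
1. 2 ogres → the right bank.  (the left bank: 3K 0O; the right bank: 0K 2O)
2. 1 ogre ← the left bank.  (the left bank: 3K 1O; the right bank: 0K 1O)
3. 2 knights → the right bank.  (the left bank: 1K 1O; the right bank: 2K 1O)
4. 1 knight ← the left bank.  (the left bank: 2K 1O; the right bank: 1K 1O)
5. 1 knight and 1 ogre → the right bank.  (the left bank: 1K 0O; the right bank: 2K 2O)
6. 1 ogre ← the left bank.  (the left bank: 1K 1O; the right bank: 2K 1O)
7. 1 knight and 1 ogre → the right bank.  (the left bank: 0K 0O; the right bank: 3K 2O)

7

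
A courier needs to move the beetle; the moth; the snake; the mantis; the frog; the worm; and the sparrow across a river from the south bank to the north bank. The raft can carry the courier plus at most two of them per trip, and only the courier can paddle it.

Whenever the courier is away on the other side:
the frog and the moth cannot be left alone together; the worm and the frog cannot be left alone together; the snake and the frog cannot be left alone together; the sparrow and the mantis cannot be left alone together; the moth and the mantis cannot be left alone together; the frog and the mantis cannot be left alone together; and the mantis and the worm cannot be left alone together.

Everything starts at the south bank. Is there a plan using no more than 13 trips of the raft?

Yes — this plan uses 11 crossings (≤ 13):
1. Courier goes to the north bank with the frog and the mantis.  [the south bank: the beetle, the moth, the snake, the sparrow, the worm | the north bank: the frog, the mantis]
2. Courier goes back to the south bank with the mantis.  [the south bank: the beetle, the mantis, the moth, the snake, the sparrow, the worm | the north bank: the frog]
3. Courier goes to the north bank with the beetle and the mantis.  [the south bank: the moth, the snake, the sparrow, the worm | the north bank: the beetle, the frog, the mantis]
4. Courier goes back to the south bank with the mantis.  [the south bank: the mantis, the moth, the snake, the sparrow, the worm | the north bank: the beetle, the frog]
5. Courier goes to the north bank with the mantis and the snake.  [the south bank: the moth, the sparrow, the worm | the north bank: the beetle, the frog, the mantis, the snake]
6. Courier goes back to the south bank with the frog.  [the south bank: the frog, the moth, the sparrow, the worm | the north bank: the beetle, the mantis, the snake]
7. Courier goes to the north bank with the moth and the worm.  [the south bank: the frog, the sparrow | the north bank: the beetle, the mantis, the moth, the snake, the worm]
8. Courier goes back to the south bank with the mantis.  [the south bank: the frog, the mantis, the sparrow | the north bank: the beetle, the moth, the snake, the worm]
9. Courier goes to the north bank with the mantis and the sparrow.  [the south bank: the frog | the north bank: the beetle, the mantis, the moth, the snake, the sparrow, the worm]
10. Courier goes back to the south bank with the mantis.  [the south bank: the frog, the mantis | the north bank: the beetle, the moth, the snake, the sparrow, the worm]
11. Courier goes to the north bank with the frog and the mantis.  [the south bank: — | the north bank: the beetle, the frog, the mantis, the moth, the snake, the sparrow, the worm]

Yes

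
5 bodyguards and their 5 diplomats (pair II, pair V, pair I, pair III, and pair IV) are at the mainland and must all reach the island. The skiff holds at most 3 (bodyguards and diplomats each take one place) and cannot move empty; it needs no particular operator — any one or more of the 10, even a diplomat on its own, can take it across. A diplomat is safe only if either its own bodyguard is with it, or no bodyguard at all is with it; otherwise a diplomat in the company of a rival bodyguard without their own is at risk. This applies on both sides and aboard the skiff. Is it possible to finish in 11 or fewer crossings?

Yes

Yes — this plan uses 11 crossings (≤ 11):
1. bodyguard II and diplomat II cross → the island.
2. bodyguard II crosses ← the mainland.
3. diplomat I, diplomat III, and diplomat V cross → the island.
4. diplomat II crosses ← the mainland.
5. bodyguard I, bodyguard III, and bodyguard V cross → the island.
6. bodyguard V and diplomat V cross ← the mainland.
7. bodyguard II, bodyguard IV, and bodyguard V cross → the island.
8. diplomat I crosses ← the mainland.
9. diplomat II and diplomat V cross → the island.
10. diplomat II crosses ← the mainland.
11. diplomat I, diplomat II, and diplomat IV cross → the island.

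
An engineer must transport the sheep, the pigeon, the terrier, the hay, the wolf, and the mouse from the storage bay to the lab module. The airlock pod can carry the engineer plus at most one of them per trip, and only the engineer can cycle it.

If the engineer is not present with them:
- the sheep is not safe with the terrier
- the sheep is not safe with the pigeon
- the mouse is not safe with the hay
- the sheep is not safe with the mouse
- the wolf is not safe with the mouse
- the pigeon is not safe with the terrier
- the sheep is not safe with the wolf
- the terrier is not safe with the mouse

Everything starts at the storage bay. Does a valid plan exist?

Whatever the first load, the items left behind include a forbidden pair without the engineer. No opening move is safe, so no plan exists.

No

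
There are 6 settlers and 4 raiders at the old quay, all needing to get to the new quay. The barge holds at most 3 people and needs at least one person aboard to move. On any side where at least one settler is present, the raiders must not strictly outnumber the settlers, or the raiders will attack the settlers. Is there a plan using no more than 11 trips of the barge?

Yes — this plan uses 9 crossings (≤ 11):
1. 2 raiders → the new quay.  (the old quay: 6S 2R; the new quay: 0S 2R)
2. 1 raider ← the old quay.  (the old quay: 6S 3R; the new quay: 0S 1R)
3. 3 raiders → the new quay.  (the old quay: 6S 0R; the new quay: 0S 4R)
4. 1 raider ← the old quay.  (the old quay: 6S 1R; the new quay: 0S 3R)
5. 3 settlers → the new quay.  (the old quay: 3S 1R; the new quay: 3S 3R)
6. 1 raider ← the old quay.  (the old quay: 3S 2R; the new quay: 3S 2R)
7. 1 settler and 2 raiders → the new quay.  (the old quay: 2S 0R; the new quay: 4S 4R)
8. 1 raider ← the old quay.  (the old quay: 2S 1R; the new quay: 4S 3R)
9. 2 settlers and 1 raider → the new quay.  (the old quay: 0S 0R; the new quay: 6S 4R)

Yes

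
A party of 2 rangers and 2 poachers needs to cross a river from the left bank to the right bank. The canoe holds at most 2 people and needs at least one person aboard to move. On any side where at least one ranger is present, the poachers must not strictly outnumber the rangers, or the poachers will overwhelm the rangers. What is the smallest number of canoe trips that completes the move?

Counting alone: each trip to the right bank takes at most 2 across and each return brings at least 1 back, so after t trips out (and t−1 returns) at most 2t − (t−1) of the 4 are across; that first reaches 4 at t = 3, so at least 5 crossings are needed.
The plan below uses exactly 5 crossings, so it is optimal:
1. 2 poachers → the right bank.  (the left bank: 2R 0P; the right bank: 0R 2P)
2. 1 poacher ← the left bank.  (the left bank: 2R 1P; the right bank: 0R 1P)
3. 2 rangers → the right bank.  (the left bank: 0R 1P; the right bank: 2R 1P)
4. 1 poacher ← the left bank.  (the left bank: 0R 2P; the right bank: 2R 0P)
5. 2 poachers → the right bank.  (the left bank: 0R 0P; the right bank: 2R 2P)

5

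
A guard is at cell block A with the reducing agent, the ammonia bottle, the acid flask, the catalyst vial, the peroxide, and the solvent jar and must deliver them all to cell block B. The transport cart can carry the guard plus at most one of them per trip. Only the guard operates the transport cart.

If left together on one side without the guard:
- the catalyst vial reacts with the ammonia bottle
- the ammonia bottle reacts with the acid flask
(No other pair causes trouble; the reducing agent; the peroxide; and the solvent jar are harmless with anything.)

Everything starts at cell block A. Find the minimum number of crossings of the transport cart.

Counting alone: the guard can take at most 1 across per trip to cell block B, so moving all 6 needs at least 6 loaded trips out, with a return between consecutive ones — at least 11 crossings.
The safety rule pushes this higher. Following every safe sequence of crossings, the most of the 6 that can be at cell block B as the transport cart arrives there on crossing 11 is 5 — never all 6.
So no plan with fewer than 13 crossings exists, and this one achieves 13:
1. Guard goes to cell block B with the ammonia bottle.
2. Guard goes back to cell block A alone.
3. Guard goes to cell block B with the reducing agent.
4. Guard goes back to cell block A alone.
5. Guard goes to cell block B with the acid flask.
6. Guard goes back to cell block A with the ammonia bottle.
7. Guard goes to cell block B with the catalyst vial.
8. Guard goes back to cell block A alone.
9. Guard goes to cell block B with the peroxide.
10. Guard goes back to cell block A alone.
11. Guard goes to cell block B with the solvent jar.
12. Guard goes back to cell block A alone.
13. Guard goes to cell block B with the ammonia bottle.

13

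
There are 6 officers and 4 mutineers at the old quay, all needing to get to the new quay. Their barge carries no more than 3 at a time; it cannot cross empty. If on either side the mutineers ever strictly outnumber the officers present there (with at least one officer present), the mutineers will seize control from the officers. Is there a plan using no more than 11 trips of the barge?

Yes

Yes — this plan uses 9 crossings (≤ 11):
1. 2 mutineers → the new quay.  (the old quay: 6O 2M; the new quay: 0O 2M)
2. 1 mutineer ← the old quay.  (the old quay: 6O 3M; the new quay: 0O 1M)
3. 3 mutineers → the new quay.  (the old quay: 6O 0M; the new quay: 0O 4M)
4. 1 mutineer ← the old quay.  (the old quay: 6O 1M; the new quay: 0O 3M)
5. 3 officers → the new quay.  (the old quay: 3O 1M; the new quay: 3O 3M)
6. 1 mutineer ← the old quay.  (the old quay: 3O 2M; the new quay: 3O 2M)
7. 1 officer and 2 mutineers → the new quay.  (the old quay: 2O 0M; the new quay: 4O 4M)
8. 1 mutineer ← the old quay.  (the old quay: 2O 1M; the new quay: 4O 3M)
9. 2 officers and 1 mutineer → the new quay.  (the old quay: 0O 0M; the new quay: 6O 4M)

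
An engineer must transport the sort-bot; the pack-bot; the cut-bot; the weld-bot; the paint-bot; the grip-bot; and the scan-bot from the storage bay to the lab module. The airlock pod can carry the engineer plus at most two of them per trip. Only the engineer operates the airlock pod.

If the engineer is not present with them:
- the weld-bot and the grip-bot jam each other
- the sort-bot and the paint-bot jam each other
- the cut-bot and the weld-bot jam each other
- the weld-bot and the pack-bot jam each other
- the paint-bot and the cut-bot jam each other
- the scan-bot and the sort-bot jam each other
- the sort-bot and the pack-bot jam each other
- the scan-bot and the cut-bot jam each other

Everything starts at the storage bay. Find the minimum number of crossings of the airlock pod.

Whatever the first load, the items left behind include a forbidden pair without the engineer. No opening move is safe, so no plan exists.

impossible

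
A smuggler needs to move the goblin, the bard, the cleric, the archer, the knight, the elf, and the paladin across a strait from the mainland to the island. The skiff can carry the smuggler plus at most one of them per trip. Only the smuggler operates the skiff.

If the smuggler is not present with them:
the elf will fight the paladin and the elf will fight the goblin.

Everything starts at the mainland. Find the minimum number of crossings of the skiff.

Counting alone: the smuggler can take at most 1 across per trip to the island, so moving all 7 needs at least 7 loaded trips out, with a return between consecutive ones — at least 13 crossings.
The safety rule pushes this higher. Following every safe sequence of crossings, the most of the 7 that can be at the island as the skiff arrives there on crossing 13 is 6 — never all 7.
So no plan with fewer than 15 crossings exists, and this one achieves 15:
1. Smuggler goes to the island with the elf.  [the mainland: the archer, the bard, the cleric, the goblin, the knight, the paladin | the island: the elf]
2. Smuggler goes back to the mainland alone.  [the mainland: the archer, the bard, the cleric, the goblin, the knight, the paladin | the island: the elf]
3. Smuggler goes to the island with the goblin.  [the mainland: the archer, the bard, the cleric, the knight, the paladin | the island: the elf, the goblin]
4. Smuggler goes back to the mainland with the elf.  [the mainland: the archer, the bard, the cleric, the elf, the knight, the paladin | the island: the goblin]
5. Smuggler goes to the island with the paladin.  [the mainland: the archer, the bard, the cleric, the elf, the knight | the island: the goblin, the paladin]
6. Smuggler goes back to the mainland alone.  [the mainland: the archer, the bard, the cleric, the elf, the knight | the island: the goblin, the paladin]
7. Smuggler goes to the island with the bard.  [the mainland: the archer, the cleric, the elf, the knight | the island: the bard, the goblin, the paladin]
8. Smuggler goes back to the mainland alone.  [the mainland: the archer, the cleric, the elf, the knight | the island: the bard, the goblin, the paladin]
9. Smuggler goes to the island with the cleric.  [the mainland: the archer, the elf, the knight | the island: the bard, the cleric, the goblin, the paladin]
10. Smuggler goes back to the mainland alone.  [the mainland: the archer, the elf, the knight | the island: the bard, the cleric, the goblin, the paladin]
11. Smuggler goes to the island with the archer.  [the mainland: the elf, the knight | the island: the archer, the bard, the cleric, the goblin, the paladin]
12. Smuggler goes back to the mainland alone.  [the mainland: the elf, the knight | the island: the archer, the bard, the cleric, the goblin, the paladin]
13. Smuggler goes to the island with the knight.  [the mainland: the elf | the island: the archer, the bard, the cleric, the goblin, the knight, the paladin]
14. Smuggler goes back to the mainland alone.  [the mainland: the elf | the island: the archer, the bard, the cleric, the goblin, the knight, the paladin]
15. Smuggler goes to the island with the elf.  [the mainland: — | the island: the archer, the bard, the cleric, the elf, the goblin, the knight, the paladin]

15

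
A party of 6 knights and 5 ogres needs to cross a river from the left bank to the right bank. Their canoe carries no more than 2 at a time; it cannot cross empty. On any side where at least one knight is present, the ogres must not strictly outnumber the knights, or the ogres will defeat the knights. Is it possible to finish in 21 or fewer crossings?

Yes

Yes — this plan uses 19 crossings (≤ 21):
1. 2 ogres → the right bank.  (the left bank: 6K 3O; the right bank: 0K 2O)
2. 1 ogre ← the left bank.  (the left bank: 6K 4O; the right bank: 0K 1O)
3. 2 ogres → the right bank.  (the left bank: 6K 2O; the right bank: 0K 3O)
4. 1 ogre ← the left bank.  (the left bank: 6K 3O; the right bank: 0K 2O)
5. 2 knights → the right bank.  (the left bank: 4K 3O; the right bank: 2K 2O)
6. 1 ogre ← the left bank.  (the left bank: 4K 4O; the right bank: 2K 1O)
7. 1 knight and 1 ogre → the right bank.  (the left bank: 3K 3O; the right bank: 3K 2O)
8. 1 knight ← the left bank.  (the left bank: 4K 3O; the right bank: 2K 2O)
9. 1 knight and 1 ogre → the right bank.  (the left bank: 3K 2O; the right bank: 3K 3O)
10. 1 ogre ← the left bank.  (the left bank: 3K 3O; the right bank: 3K 2O)
11. 1 knight and 1 ogre → the right bank.  (the left bank: 2K 2O; the right bank: 4K 3O)
12. 1 knight ← the left bank.  (the left bank: 3K 2O; the right bank: 3K 3O)
13. 1 knight and 1 ogre → the right bank.  (the left bank: 2K 1O; the right bank: 4K 4O)
14. 1 ogre ← the left bank.  (the left bank: 2K 2O; the right bank: 4K 3O)
15. 1 knight and 1 ogre → the right bank.  (the left bank: 1K 1O; the right bank: 5K 4O)
16. 1 knight ← the left bank.  (the left bank: 2K 1O; the right bank: 4K 4O)
17. 1 knight and 1 ogre → the right bank.  (the left bank: 1K 0O; the right bank: 5K 5O)
18. 1 ogre ← the left bank.  (the left bank: 1K 1O; the right bank: 5K 4O)
19. 1 knight and 1 ogre → the right bank.  (the left bank: 0K 0O; the right bank: 6K 5O)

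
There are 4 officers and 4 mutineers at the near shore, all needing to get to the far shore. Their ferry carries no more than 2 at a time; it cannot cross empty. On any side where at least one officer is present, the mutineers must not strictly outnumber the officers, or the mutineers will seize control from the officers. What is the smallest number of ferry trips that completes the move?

Following every safe sequence of crossings from the start, the most of the 8 that can be at the far shore as the ferry arrives there on crossings 1, 3, 5 is 2, 3, 4 respectively; the best ever achieved is 4 of 8.
From crossing 7 on, no configuration arises that was not already reachable earlier: only 11 distinct safe configurations (who is on which side, and where the ferry is) can ever be reached, none of them has everyone across, and every continuation just revisits them. They are: 0 officers + 0 mutineers across (ferry back at the start); 0 officers + 1 mutineer across (ferry there); 0 officers + 1 mutineer across (ferry back at the start); 0 officers + 2 mutineers across (ferry there); 0 officers + 2 mutineers across (ferry back at the start); 0 officers + 3 mutineers across (ferry there); 0 officers + 3 mutineers across (ferry back at the start); 0 officers + 4 mutineers across (ferry there); 1 officer + 1 mutineer across (ferry there); 1 officer + 1 mutineer across (ferry back at the start); 2 officers + 2 mutineers across (ferry there). So no valid plan exists.

impossible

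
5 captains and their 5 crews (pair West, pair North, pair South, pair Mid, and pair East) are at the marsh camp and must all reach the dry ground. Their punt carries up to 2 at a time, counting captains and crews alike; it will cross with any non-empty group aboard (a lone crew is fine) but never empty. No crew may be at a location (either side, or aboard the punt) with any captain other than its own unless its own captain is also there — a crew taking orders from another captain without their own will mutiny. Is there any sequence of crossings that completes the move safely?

No

Following every safe sequence of crossings from the start, the most of the 10 that can be at the dry ground as the punt arrives there on crossings 1, 3, 5, 7 is 2, 3, 4, 5 respectively; the best ever achieved is 5 of 10.
From crossing 9 on, no configuration arises that was not already reachable earlier: only 82 distinct safe configurations (who is on which side, and where the punt is) can ever be reached, none of them has everyone across, and every continuation just revisits them. So no valid plan exists.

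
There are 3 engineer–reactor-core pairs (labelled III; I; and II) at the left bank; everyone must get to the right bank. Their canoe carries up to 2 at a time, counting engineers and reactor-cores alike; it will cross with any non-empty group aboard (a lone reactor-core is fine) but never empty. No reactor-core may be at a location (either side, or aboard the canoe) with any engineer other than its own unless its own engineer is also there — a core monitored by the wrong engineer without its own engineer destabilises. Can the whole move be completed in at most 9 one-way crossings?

Counting alone: each trip to the right bank takes at most 2 across and each return brings at least 1 back, so after t trips out (and t−1 returns) at most 2t − (t−1) of the 6 are across; that first reaches 6 at t = 5, so at least 9 crossings are needed.
The safety rule pushes this higher. Following every safe sequence of crossings, the most of the 6 that can be at the right bank as the canoe arrives there on crossing 9 is 5 — never all 6.
So the move cannot be finished within 9 crossings. (The shortest complete plan takes 11:)
1. engineer III and reactor-core III cross → the right bank.
2. engineer III crosses ← the left bank.
3. reactor-core I and reactor-core II cross → the right bank.
4. reactor-core III crosses ← the left bank.
5. engineer I and engineer II cross → the right bank.
6. engineer I and reactor-core I cross ← the left bank.
7. engineer I and engineer III cross → the right bank.
8. reactor-core II crosses ← the left bank.
9. reactor-core I and reactor-core III cross → the right bank.
10. engineer II crosses ← the left bank.
11. engineer II and reactor-core II cross → the right bank.

No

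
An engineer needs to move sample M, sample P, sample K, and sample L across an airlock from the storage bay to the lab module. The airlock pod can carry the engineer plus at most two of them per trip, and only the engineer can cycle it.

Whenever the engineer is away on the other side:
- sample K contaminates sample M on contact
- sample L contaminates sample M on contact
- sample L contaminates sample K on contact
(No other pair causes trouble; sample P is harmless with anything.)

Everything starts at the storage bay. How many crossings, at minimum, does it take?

Counting alone: the engineer can take at most 2 across per trip to the lab module, so moving all 4 needs at least 2 loaded trips out, with a return between consecutive ones — at least 3 crossings.
The safety rule pushes this higher. Following every safe sequence of crossings, the most of the 4 that can be at the lab module as the airlock pod arrives there on crossing 3 is 3 — never all 4.
So no plan with fewer than 5 crossings exists, and this one achieves 5:
1. Engineer goes to the lab module with sample K and sample M.
2. Engineer goes back to the storage bay with sample M.
3. Engineer goes to the lab module with sample M and sample P.
4. Engineer goes back to the storage bay with sample M.
5. Engineer goes to the lab module with sample L and sample M.

5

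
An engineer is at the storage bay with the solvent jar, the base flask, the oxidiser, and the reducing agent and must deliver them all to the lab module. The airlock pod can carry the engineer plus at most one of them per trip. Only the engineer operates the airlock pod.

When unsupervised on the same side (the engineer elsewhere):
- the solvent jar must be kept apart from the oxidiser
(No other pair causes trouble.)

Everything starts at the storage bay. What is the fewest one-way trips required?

7

Counting alone: the engineer can take at most 1 across per trip to the lab module, so moving all 4 needs at least 4 loaded trips out, with a return between consecutive ones — at least 7 crossings.
The plan below uses exactly 7 crossings, so it is optimal:
1. Engineer goes to the lab module with the solvent jar.  [the storage bay: the base flask, the oxidiser, the reducing agent | the lab module: the solvent jar]
2. Engineer goes back to the storage bay alone.  [the storage bay: the base flask, the oxidiser, the reducing agent | the lab module: the solvent jar]
3. Engineer goes to the lab module with the base flask.  [the storage bay: the oxidiser, the reducing agent | the lab module: the base flask, the solvent jar]
4. Engineer goes back to the storage bay alone.  [the storage bay: the oxidiser, the reducing agent | the lab module: the base flask, the solvent jar]
5. Engineer goes to the lab module with the reducing agent.  [the storage bay: the oxidiser | the lab module: the base flask, the reducing agent, the solvent jar]
6. Engineer goes back to the storage bay alone.  [the storage bay: the oxidiser | the lab module: the base flask, the reducing agent, the solvent jar]
7. Engineer goes to the lab module with the oxidiser.  [the storage bay: — | the lab module: the base flask, the oxidiser, the reducing agent, the solvent jar]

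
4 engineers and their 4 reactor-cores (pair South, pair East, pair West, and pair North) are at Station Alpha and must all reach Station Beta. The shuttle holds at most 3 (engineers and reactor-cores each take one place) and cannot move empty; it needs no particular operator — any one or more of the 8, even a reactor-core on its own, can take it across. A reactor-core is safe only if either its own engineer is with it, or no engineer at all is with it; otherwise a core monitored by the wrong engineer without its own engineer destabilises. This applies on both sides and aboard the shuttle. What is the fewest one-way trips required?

9

Counting alone: each trip to Station Beta takes at most 3 across and each return brings at least 1 back, so after t trips out (and t−1 returns) at most 3t − (t−1) of the 8 are across; that first reaches 8 at t = 4, so at least 7 crossings are needed.
The safety rule pushes this higher. Following every safe sequence of crossings, the most of the 8 that can be at Station Beta as the shuttle arrives there on crossing 7 is 7 — never all 8.
So no plan with fewer than 9 crossings exists, and this one achieves 9:
1. engineer South and reactor-core South cross → Station Beta.
2. engineer South crosses ← Station Alpha.
3. engineer East, engineer South, and reactor-core East cross → Station Beta.
4. engineer South and reactor-core South cross ← Station Alpha.
5. engineer North, engineer South, and engineer West cross → Station Beta.
6. reactor-core East crosses ← Station Alpha.
7. reactor-core East and reactor-core South cross → Station Beta.
8. reactor-core South crosses ← Station Alpha.
9. reactor-core North, reactor-core South, and reactor-core West cross → Station Beta.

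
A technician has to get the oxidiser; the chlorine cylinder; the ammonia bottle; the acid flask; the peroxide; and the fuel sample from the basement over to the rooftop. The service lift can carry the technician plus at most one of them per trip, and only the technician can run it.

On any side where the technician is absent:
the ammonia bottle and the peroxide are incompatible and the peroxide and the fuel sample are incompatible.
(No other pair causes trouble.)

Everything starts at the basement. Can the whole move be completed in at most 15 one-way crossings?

Yes — this plan uses 13 crossings (≤ 15):
1. Technician goes to the rooftop with the peroxide.
2. Technician goes back to the basement alone.
3. Technician goes to the rooftop with the oxidiser.
4. Technician goes back to the basement alone.
5. Technician goes to the rooftop with the chlorine cylinder.
6. Technician goes back to the basement alone.
7. Technician goes to the rooftop with the ammonia bottle.
8. Technician goes back to the basement with the peroxide.
9. Technician goes to the rooftop with the fuel sample.
10. Technician goes back to the basement alone.
11. Technician goes to the rooftop with the acid flask.
12. Technician goes back to the basement alone.
13. Technician goes to the rooftop with the peroxide.

Yes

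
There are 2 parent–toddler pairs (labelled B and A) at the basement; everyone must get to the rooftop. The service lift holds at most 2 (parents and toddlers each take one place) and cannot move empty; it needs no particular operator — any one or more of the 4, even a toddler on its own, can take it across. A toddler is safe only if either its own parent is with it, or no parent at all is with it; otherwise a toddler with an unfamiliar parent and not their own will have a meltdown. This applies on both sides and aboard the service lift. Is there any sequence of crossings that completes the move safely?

1. parent B and toddler B cross → the rooftop.
2. parent B crosses ← the basement.
3. parent A and parent B cross → the rooftop.
4. parent A crosses ← the basement.
5. parent A and toddler A cross → the rooftop.

Yes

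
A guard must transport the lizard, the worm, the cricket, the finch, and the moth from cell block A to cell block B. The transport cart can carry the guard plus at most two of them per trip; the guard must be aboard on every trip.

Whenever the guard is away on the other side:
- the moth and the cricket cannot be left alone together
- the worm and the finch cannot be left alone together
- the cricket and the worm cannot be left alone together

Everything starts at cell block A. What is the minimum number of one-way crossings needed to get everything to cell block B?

5

Counting alone: the guard can take at most 2 across per trip to cell block B, so moving all 5 needs at least 3 loaded trips out, with a return between consecutive ones — at least 5 crossings.
The plan below uses exactly 5 crossings, so it is optimal:
1. Guard goes to cell block B with the cricket and the worm.
2. Guard goes back to cell block A with the worm.
3. Guard goes to cell block B with the finch and the lizard.
4. Guard goes back to cell block A alone.
5. Guard goes to cell block B with the moth and the worm.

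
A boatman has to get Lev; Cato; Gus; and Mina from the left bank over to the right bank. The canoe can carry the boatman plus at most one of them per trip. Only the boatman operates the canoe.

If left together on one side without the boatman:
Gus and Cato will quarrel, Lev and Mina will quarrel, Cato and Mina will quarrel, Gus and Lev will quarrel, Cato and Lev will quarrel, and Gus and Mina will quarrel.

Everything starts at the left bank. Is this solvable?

Whatever the first load, the items left behind include a forbidden pair without the boatman. No opening move is safe, so no plan exists.

No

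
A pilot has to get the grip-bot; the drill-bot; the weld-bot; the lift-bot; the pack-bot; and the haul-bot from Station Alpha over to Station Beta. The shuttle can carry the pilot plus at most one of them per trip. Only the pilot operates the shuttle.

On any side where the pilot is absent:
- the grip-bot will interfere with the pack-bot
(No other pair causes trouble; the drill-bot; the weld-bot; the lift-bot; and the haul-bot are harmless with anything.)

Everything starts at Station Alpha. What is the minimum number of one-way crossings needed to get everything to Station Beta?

11

Counting alone: the pilot can take at most 1 across per trip to Station Beta, so moving all 6 needs at least 6 loaded trips out, with a return between consecutive ones — at least 11 crossings.
The plan below uses exactly 11 crossings, so it is optimal:
1. Pilot goes to Station Beta with the grip-bot.
2. Pilot goes back to Station Alpha alone.
3. Pilot goes to Station Beta with the drill-bot.
4. Pilot goes back to Station Alpha alone.
5. Pilot goes to Station Beta with the weld-bot.
6. Pilot goes back to Station Alpha alone.
7. Pilot goes to Station Beta with the lift-bot.
8. Pilot goes back to Station Alpha alone.
9. Pilot goes to Station Beta with the haul-bot.
10. Pilot goes back to Station Alpha alone.
11. Pilot goes to Station Beta with the pack-bot.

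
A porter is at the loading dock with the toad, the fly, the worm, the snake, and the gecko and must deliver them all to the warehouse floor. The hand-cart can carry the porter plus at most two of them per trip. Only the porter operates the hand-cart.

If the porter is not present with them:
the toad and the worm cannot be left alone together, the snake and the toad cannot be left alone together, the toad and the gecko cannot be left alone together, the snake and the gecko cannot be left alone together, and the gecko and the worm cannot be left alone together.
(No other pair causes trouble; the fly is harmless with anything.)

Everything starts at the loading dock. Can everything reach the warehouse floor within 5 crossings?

Counting alone: the porter can take at most 2 across per trip to the warehouse floor, so moving all 5 needs at least 3 loaded trips out, with a return between consecutive ones — at least 5 crossings.
The safety rule pushes this higher. Following every safe sequence of crossings, the most of the 5 that can be at the warehouse floor as the hand-cart arrives there on crossing 5 is 4 — never all 5.
So the move cannot be finished within 5 crossings. (The shortest complete plan takes 7:)
1. Porter goes to the warehouse floor with the gecko and the toad.
2. Porter goes back to the loading dock with the toad.
3. Porter goes to the warehouse floor with the fly and the toad.
4. Porter goes back to the loading dock with the toad.
5. Porter goes to the warehouse floor with the snake and the worm.
6. Porter goes back to the loading dock with the gecko.
7. Porter goes to the warehouse floor with the gecko and the toad.

No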